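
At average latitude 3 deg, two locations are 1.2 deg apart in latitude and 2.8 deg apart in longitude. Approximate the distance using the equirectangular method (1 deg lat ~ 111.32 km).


dlat_km = 1.2 * 111.32 = 133.584
dlon_km = 2.8 * 111.32 * cos(3) ≈ 311.269
dist = sqrt(133.584^2 + 311.269^2) ≈ 338.7 km

338.7 km


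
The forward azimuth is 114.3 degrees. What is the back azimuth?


back azimuth = (114.3 + 180) mod 360 = 294.3 degrees

294.3 degrees


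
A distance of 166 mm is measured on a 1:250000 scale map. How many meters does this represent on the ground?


ground = 166 mm * 250000 / 1000 = 41500.0 m

41500.0 m


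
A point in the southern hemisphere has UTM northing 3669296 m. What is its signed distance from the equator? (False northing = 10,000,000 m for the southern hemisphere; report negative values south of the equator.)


For southern: actual = 3669296 - 10000000 = -6330704 m

-6330704 m


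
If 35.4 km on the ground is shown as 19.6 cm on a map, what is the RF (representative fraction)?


ground = 35.4 km = 3540000 cm; RF denominator = ground / map = 3540000 / 19.6 ≈ 180612; RF = 1:180612

1:180612


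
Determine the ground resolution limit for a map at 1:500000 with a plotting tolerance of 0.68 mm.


ground = 0.68 mm * 500000 / 1000 = 340.0 m

340.0 m


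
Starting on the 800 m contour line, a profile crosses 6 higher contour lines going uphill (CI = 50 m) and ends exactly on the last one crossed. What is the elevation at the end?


elevation = 800 + 6 * 50 = 1100 m

1100 m


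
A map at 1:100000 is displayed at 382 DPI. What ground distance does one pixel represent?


pixel_cm = 2.54 / 382 ≈ 0.006649 cm
ground = pixel_cm * 100000 / 100 = 2.54 * 100000 / (382 * 100) = 254000 / 38200 ≈ 6.65 m

6.65 m


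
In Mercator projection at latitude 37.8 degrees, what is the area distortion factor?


area_distortion = 1/cos^2(37.8) = 1.602

1.602


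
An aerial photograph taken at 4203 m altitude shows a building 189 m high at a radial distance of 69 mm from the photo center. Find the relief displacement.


d = h * r / H = 189 * 69 / 4203 = 3.1 mm

3.1 mm


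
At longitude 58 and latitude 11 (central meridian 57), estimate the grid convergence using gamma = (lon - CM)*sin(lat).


gamma = (58 - 57) * sin(11) = 1 * 0.190809 = 0.191 degrees

0.191 degrees


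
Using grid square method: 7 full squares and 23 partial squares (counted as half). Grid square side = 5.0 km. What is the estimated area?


effective squares = 7 + 23 * 0.5 = 18.5
area = 18.5 * 25.0 = 462.5 km^2

462.5 km^2


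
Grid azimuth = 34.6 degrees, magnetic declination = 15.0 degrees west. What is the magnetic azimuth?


magnetic azimuth = grid azimuth - declination (east +ve)
mag_az = 34.6 - -15.0 = 49.6 degrees

49.6 degrees


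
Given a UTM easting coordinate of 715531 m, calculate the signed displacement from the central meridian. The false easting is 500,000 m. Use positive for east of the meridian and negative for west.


displacement = 715531 - 500000 = 215531 m

215531 m


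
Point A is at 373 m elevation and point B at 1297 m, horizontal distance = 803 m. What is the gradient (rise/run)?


gradient = (1297 - 373) / 803 = 924 / 803 = 1.1507

1.1507


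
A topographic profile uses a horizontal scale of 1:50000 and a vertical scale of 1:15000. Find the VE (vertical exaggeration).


VE = horizontal_scale / vertical_scale = 50000 / 15000 ≈ 3.3

3.3x


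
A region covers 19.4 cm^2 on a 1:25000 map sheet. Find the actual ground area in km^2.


ground_area = 19.4 * (25000/100)^2 = 1212500.0 m^2 = 1.2125 km^2 ≈ 1.213 km^2

1.213 km^2


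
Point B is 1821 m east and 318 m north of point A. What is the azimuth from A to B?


az = atan2(1821, 318) = 80.1 deg
adjusted to 0-360: 80.1 degrees

80.1 degrees


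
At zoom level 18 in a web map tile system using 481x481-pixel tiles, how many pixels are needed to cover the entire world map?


tiles per axis = 2^18 = 262144
total tiles = 262144^2 = 68719476736
pixels per axis = 262144 * 481 = 126091264
total pixels = 126091264^2 = 15899006857117696

15899006857117696 pixels


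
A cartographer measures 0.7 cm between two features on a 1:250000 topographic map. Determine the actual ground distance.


ground = 0.7 cm * 250000 / 100 = 1750.0 m = 1.75 km

1.75 km


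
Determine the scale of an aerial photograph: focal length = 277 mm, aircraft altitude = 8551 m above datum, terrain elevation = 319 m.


scale = f / (H - h) = 277 mm / 8232 m = 277 / 8232000 = 1:29718

1:29718


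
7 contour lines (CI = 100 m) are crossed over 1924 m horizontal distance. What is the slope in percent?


elevation change = 7 * 100 = 700 m
slope = 700 / 1924 * 100 = 36.4%

36.4%


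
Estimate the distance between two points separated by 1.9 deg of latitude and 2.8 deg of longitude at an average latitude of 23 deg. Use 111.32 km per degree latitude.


dlat_km = 1.9 * 111.32 = 211.508
dlon_km = 2.8 * 111.32 * cos(23) ≈ 286.918
dist = sqrt(211.508^2 + 286.918^2) ≈ 356.5 km

356.5 km


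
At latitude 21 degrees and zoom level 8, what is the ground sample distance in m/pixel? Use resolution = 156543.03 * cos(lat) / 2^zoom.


res = 156543.03 * cos(21) / 2^8 = 156543.03 * 0.93358043 / 256 = 570.88 m/pixel

570.88 m/pixel


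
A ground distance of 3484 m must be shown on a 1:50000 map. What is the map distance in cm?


map_cm = 3484 * 100 / 50000 = 6.968 cm ≈ 6.97 cm

6.97 cm


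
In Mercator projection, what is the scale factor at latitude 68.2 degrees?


SF = 1 / cos(68.2) = 1 / 0.371368 = 2.693

2.693


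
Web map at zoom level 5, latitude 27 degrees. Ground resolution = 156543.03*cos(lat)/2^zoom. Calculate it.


res = 156543.03 * cos(27) / 2^5 = 156543.03 * 0.89100652 / 32 = 4358.78 m/pixel

4358.78 m/pixel


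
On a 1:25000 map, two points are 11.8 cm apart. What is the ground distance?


ground = 11.8 cm * 25000 / 100 = 2950.0 m = 2.95 km

2.95 km


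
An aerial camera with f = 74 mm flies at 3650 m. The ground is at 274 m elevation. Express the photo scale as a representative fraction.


scale = f / (H - h) = 74 mm / 3376 m = 74 / 3376000 = 1:45622

1:45622


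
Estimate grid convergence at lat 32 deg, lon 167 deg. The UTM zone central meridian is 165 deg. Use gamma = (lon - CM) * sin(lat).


gamma = (167 - 165) * sin(32) = 2 * 0.529919 = 1.06 degrees

1.06 degrees


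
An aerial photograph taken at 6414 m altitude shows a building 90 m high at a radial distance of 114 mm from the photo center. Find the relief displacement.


d = h * r / H = 90 * 114 / 6414 = 1.6 mm

1.6 mm


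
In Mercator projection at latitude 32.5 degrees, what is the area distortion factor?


area_distortion = 1/cos^2(32.5) = 1.406

1.406


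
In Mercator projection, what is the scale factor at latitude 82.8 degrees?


SF = 1 / cos(82.8) = 1 / 0.125333 = 7.979

7.979


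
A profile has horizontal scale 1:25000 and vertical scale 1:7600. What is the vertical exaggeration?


VE = horizontal_scale / vertical_scale = 25000 / 7600 ≈ 3.3

3.3x


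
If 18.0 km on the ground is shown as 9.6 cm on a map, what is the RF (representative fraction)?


ground = 18.0 km = 1800000 cm; RF denominator = ground / map = 1800000 / 9.6 = 187500; RF = 1:187500

1:187500


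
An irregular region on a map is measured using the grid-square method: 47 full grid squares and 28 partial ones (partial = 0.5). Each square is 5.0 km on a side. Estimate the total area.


effective squares = 47 + 28 * 0.5 = 61.0
area = 61.0 * 25.0 = 1525.0 km^2

1525.0 km^2


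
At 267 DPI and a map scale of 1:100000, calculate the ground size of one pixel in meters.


pixel_cm = 2.54 / 267 ≈ 0.009513 cm
ground = pixel_cm * 100000 / 100 = 2.54 * 100000 / (267 * 100) = 254000 / 26700 ≈ 9.51 m

9.51 m


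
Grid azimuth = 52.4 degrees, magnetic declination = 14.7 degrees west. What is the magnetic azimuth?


magnetic azimuth = grid azimuth - declination (east +ve)
mag_az = 52.4 - -14.7 = 67.1 degrees

67.1 degrees


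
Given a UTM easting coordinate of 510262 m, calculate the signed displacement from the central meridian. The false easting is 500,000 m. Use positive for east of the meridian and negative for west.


displacement = 510262 - 500000 = 10262 m

10262 m


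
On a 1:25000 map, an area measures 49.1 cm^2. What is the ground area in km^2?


ground_area = 49.1 * (25000/100)^2 = 3068750.0 m^2 = 3.06875 km^2 ≈ 3.069 km^2

3.069 km^2


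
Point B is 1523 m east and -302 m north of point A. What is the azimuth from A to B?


az = atan2(1523, -302) = 101.2 deg
adjusted to 0-360: 101.2 degrees

101.2 degrees


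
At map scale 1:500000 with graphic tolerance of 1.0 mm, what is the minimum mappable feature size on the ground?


ground = 1.0 mm * 500000 / 1000 = 500.0 m

500.0 m


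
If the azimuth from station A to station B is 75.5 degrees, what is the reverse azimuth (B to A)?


back azimuth = (75.5 + 180) mod 360 = 255.5 degrees

255.5 degrees


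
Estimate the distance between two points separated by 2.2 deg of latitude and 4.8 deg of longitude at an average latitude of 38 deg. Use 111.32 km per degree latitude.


dlat_km = 2.2 * 111.32 = 244.904
dlon_km = 4.8 * 111.32 * cos(38) ≈ 421.063
dist = sqrt(244.904^2 + 421.063^2) ≈ 487.1 km

487.1 km


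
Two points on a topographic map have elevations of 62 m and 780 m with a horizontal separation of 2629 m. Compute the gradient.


gradient = (780 - 62) / 2629 = 718 / 2629 = 0.2731

0.2731


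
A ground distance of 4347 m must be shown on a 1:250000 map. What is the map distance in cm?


map_cm = 4347 * 100 / 250000 = 1.7388 cm ≈ 1.74 cm

1.74 cm


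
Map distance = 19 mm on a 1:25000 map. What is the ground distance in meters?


ground = 19 mm * 25000 / 1000 = 475.0 m

475.0 m


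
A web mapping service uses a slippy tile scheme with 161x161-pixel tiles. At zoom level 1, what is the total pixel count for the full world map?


tiles per axis = 2^1 = 2
total tiles = 2^2 = 4
pixels per axis = 2 * 161 = 322
total pixels = 322^2 = 103684

103684 pixels


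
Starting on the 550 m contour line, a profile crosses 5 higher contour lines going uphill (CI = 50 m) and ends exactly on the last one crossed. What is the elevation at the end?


elevation = 550 + 5 * 50 = 800 m

800 m


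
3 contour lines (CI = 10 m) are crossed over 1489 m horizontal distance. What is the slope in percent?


elevation change = 3 * 10 = 30 m
slope = 30 / 1489 * 100 = 2.0%

2.0%


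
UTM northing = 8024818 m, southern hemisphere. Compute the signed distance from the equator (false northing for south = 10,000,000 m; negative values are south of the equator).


For southern: actual = 8024818 - 10000000 = -1975182 m

-1975182 m


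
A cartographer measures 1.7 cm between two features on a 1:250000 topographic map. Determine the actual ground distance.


ground = 1.7 cm * 250000 / 100 = 4250.0 m = 4.25 km

4.25 km


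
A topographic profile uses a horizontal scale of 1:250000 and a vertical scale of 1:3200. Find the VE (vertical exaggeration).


VE = horizontal_scale / vertical_scale = 250000 / 3200 = 78.125 ≈ 78.1

78.1x


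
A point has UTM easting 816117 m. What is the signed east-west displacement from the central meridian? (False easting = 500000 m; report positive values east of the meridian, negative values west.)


displacement = 816117 - 500000 = 316117 m

316117 m


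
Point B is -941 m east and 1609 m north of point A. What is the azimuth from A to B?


az = atan2(-941, 1609) = -30.3 deg
adjusted to 0-360: 329.7 degrees

329.7 degrees


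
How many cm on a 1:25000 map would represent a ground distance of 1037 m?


map_cm = 1037 * 100 / 25000 = 4.148 cm ≈ 4.15 cm

4.15 cm


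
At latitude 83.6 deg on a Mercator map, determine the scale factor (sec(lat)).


SF = 1 / cos(83.6) = 1 / 0.111469 = 8.971

8.971


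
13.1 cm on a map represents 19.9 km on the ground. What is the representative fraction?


ground = 19.9 km = 1990000 cm; RF denominator = ground / map = 1990000 / 13.1 ≈ 151908; RF = 1:151908

1:151908


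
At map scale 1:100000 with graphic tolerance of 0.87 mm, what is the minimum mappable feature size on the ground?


ground = 0.87 mm * 100000 / 1000 = 87.0 m

87.0 m


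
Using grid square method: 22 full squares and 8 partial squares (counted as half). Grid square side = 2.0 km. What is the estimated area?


effective squares = 22 + 8 * 0.5 = 26.0
area = 26.0 * 4.0 = 104.0 km^2

104.0 km^2


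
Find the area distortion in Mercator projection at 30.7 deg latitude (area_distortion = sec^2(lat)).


area_distortion = 1/cos^2(30.7) = 1.353

1.353


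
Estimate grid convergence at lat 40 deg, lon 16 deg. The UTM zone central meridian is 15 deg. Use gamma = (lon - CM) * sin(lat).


gamma = (16 - 15) * sin(40) = 1 * 0.642788 = 0.643 degrees

0.643 degrees


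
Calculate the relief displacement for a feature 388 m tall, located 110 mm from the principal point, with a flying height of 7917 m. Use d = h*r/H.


d = h * r / H = 388 * 110 / 7917 = 5.39 mm

5.39 mm


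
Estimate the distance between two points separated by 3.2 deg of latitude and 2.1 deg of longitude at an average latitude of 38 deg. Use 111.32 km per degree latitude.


dlat_km = 3.2 * 111.32 = 356.224
dlon_km = 2.1 * 111.32 * cos(38) ≈ 184.215
dist = sqrt(356.224^2 + 184.215^2) ≈ 401.0 km

401.0 km


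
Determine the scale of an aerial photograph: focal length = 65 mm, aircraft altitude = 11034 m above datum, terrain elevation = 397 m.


scale = f / (H - h) = 65 mm / 10637 m = 65 / 10637000 = 1:163646

1:163646


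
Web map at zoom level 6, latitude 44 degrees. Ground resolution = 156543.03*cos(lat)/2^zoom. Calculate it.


res = 156543.03 * cos(44) / 2^6 = 156543.03 * 0.7193398 / 64 = 1759.49 m/pixel

1759.49 m/pixel


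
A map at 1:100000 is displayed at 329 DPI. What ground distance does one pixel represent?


pixel_cm = 2.54 / 329 ≈ 0.00772 cm
ground = pixel_cm * 100000 / 100 = 2.54 * 100000 / (329 * 100) = 254000 / 32900 ≈ 7.72 m

7.72 m


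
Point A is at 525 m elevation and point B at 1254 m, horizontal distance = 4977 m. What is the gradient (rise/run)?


gradient = (1254 - 525) / 4977 = 729 / 4977 = 0.1465

0.1465


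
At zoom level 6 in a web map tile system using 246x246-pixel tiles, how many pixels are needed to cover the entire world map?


tiles per axis = 2^6 = 64
total tiles = 64^2 = 4096
pixels per axis = 64 * 246 = 15744
total pixels = 15744^2 = 247873536

247873536 pixels


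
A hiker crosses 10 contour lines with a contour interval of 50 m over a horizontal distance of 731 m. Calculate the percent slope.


elevation change = 10 * 50 = 500 m
slope = 500 / 731 * 100 = 68.4%

68.4%


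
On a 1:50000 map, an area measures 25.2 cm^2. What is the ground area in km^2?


ground_area = 25.2 * (50000/100)^2 = 6300000.0 m^2 = 6.3 km^2

6.3 km^2


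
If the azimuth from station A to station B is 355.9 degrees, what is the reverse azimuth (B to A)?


back azimuth = (355.9 + 180) mod 360 = 175.9 degrees

175.9 degrees


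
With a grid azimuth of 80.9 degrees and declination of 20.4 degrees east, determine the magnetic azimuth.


magnetic azimuth = grid azimuth - declination (east +ve)
mag_az = 80.9 - 20.4 = 60.5 degrees

60.5 degrees


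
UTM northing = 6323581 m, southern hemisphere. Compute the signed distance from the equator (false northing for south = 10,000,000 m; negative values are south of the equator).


For southern: actual = 6323581 - 10000000 = -3676419 m

-3676419 m


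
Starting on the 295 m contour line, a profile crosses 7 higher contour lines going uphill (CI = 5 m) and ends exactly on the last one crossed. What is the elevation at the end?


elevation = 295 + 7 * 5 = 330 m

330 m


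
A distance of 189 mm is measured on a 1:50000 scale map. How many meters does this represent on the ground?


ground = 189 mm * 50000 / 1000 = 9450.0 m

9450.0 m


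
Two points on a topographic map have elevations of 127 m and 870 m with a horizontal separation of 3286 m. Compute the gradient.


gradient = (870 - 127) / 3286 = 743 / 3286 = 0.2261

0.2261


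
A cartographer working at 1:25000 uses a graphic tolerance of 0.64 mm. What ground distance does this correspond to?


ground = 0.64 mm * 25000 / 1000 = 16.0 m

16.0 m


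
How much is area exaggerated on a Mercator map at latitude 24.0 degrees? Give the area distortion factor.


area_distortion = 1/cos^2(24.0) = 1.198

1.198


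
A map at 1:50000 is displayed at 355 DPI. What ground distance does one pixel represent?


pixel_cm = 2.54 / 355 ≈ 0.007155 cm
ground = pixel_cm * 50000 / 100 = 2.54 * 50000 / (355 * 100) = 127000 / 35500 ≈ 3.58 m

3.58 m


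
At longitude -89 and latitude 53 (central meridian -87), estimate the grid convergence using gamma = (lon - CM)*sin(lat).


gamma = (-89 - -87) * sin(53) = -2 * 0.798636 = -1.597 degrees

-1.597 degrees


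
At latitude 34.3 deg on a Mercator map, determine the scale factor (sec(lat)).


SF = 1 / cos(34.3) = 1 / 0.826098 = 1.211

1.211


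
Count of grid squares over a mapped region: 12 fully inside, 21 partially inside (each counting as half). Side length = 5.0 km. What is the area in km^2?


effective squares = 12 + 21 * 0.5 = 22.5
area = 22.5 * 25.0 = 562.5 km^2

562.5 km^2


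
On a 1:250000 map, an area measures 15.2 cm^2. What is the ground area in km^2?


ground_area = 15.2 * (250000/100)^2 = 95000000.0 m^2 = 95.0 km^2

95.0 km^2


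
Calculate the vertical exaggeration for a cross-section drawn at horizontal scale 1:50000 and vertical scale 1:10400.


VE = horizontal_scale / vertical_scale = 50000 / 10400 ≈ 4.8

4.8x


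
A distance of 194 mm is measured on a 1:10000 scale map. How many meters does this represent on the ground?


ground = 194 mm * 10000 / 1000 = 1940.0 m

1940.0 m


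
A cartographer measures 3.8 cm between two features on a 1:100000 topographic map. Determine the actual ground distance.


ground = 3.8 cm * 100000 / 100 = 3800.0 m = 3.8 km

3.8 km


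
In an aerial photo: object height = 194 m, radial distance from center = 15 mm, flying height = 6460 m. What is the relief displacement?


d = h * r / H = 194 * 15 / 6460 = 0.45 mm

0.45 mm


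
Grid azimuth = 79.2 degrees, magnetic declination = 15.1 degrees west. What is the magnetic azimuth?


magnetic azimuth = grid azimuth - declination (east +ve)
mag_az = 79.2 - -15.1 = 94.3 degrees

94.3 degrees


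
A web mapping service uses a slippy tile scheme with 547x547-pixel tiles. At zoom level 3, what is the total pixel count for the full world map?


tiles per axis = 2^3 = 8
total tiles = 8^2 = 64
pixels per axis = 8 * 547 = 4376
total pixels = 4376^2 = 19149376

19149376 pixels


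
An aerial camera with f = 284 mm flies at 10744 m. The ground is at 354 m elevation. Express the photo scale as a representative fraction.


scale = f / (H - h) = 284 mm / 10390 m = 284 / 10390000 = 1:36585

1:36585


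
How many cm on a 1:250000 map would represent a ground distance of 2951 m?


map_cm = 2951 * 100 / 250000 = 1.1804 cm ≈ 1.18 cm

1.18 cm


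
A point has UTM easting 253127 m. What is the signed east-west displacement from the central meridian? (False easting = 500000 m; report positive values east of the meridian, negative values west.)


displacement = 253127 - 500000 = -246873 m

-246873 m


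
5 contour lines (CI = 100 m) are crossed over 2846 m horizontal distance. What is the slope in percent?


elevation change = 5 * 100 = 500 m
slope = 500 / 2846 * 100 = 17.6%

17.6%


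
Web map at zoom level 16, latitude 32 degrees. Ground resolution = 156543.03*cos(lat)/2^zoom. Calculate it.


res = 156543.03 * cos(32) / 2^16 = 156543.03 * 0.8480481 / 65536 = 2.03 m/pixel

2.03 m/pixel


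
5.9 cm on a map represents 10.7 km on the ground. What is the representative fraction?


ground = 10.7 km = 1070000 cm; RF denominator = ground / map = 1070000 / 5.9 ≈ 181356; RF = 1:181356

1:181356


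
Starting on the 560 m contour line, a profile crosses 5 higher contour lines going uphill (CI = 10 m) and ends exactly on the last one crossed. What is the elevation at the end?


elevation = 560 + 5 * 10 = 610 m

610 m


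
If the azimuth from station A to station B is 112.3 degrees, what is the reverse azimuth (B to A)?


back azimuth = (112.3 + 180) mod 360 = 292.3 degrees

292.3 degrees


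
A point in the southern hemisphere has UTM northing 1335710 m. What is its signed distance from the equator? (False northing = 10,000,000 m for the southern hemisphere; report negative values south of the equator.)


For southern: actual = 1335710 - 10000000 = -8664290 m

-8664290 m


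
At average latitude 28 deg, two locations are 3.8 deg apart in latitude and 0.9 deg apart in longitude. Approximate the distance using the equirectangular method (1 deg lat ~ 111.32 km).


dlat_km = 3.8 * 111.32 = 423.016
dlon_km = 0.9 * 111.32 * cos(28) ≈ 88.461
dist = sqrt(423.016^2 + 88.461^2) ≈ 432.2 km

432.2 km


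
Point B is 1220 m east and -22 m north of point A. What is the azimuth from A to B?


az = atan2(1220, -22) = 91.0 deg
adjusted to 0-360: 91.0 degrees

91.0 degrees


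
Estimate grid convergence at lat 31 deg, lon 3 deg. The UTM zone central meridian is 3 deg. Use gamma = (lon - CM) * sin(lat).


gamma = (3 - 3) * sin(31) = 0 * 0.515038 = 0.0 degrees

0.0 degrees


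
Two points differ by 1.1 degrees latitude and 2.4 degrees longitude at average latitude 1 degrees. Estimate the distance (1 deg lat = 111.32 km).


dlat_km = 1.1 * 111.32 = 122.452
dlon_km = 2.4 * 111.32 * cos(1) ≈ 267.127
dist = sqrt(122.452^2 + 267.127^2) ≈ 293.9 km

293.9 km


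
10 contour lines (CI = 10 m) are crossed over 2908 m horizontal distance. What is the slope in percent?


elevation change = 10 * 10 = 100 m
slope = 100 / 2908 * 100 = 3.4%

3.4%


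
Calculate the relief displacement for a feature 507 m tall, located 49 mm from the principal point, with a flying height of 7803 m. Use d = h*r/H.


d = h * r / H = 507 * 49 / 7803 = 3.18 mm

3.18 mm


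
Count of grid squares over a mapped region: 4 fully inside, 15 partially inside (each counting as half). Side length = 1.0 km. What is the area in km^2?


effective squares = 4 + 15 * 0.5 = 11.5
area = 11.5 * 1.0 = 11.5 km^2

11.5 km^2


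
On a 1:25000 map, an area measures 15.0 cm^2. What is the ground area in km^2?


ground_area = 15.0 * (25000/100)^2 = 937500.0 m^2 = 0.9375 km^2 ≈ 0.938 km^2

0.938 km^2


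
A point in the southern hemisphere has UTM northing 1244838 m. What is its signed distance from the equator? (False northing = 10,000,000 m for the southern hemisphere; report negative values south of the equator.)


For southern: actual = 1244838 - 10000000 = -8755162 m

-8755162 m


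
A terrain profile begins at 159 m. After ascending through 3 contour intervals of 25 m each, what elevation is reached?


elevation = 159 + 3 * 25 = 234 m

234 m


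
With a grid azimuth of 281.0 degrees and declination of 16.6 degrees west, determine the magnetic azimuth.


magnetic azimuth = grid azimuth - declination (east +ve)
mag_az = 281.0 - -16.6 = 297.6 degrees

297.6 degrees


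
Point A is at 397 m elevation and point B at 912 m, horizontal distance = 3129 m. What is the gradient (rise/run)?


gradient = (912 - 397) / 3129 = 515 / 3129 = 0.1646

0.1646


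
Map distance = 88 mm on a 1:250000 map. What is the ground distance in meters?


ground = 88 mm * 250000 / 1000 = 22000.0 m

22000.0 m


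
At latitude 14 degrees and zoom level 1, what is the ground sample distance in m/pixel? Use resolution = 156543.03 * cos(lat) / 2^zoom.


res = 156543.03 * cos(14) / 2^1 = 156543.03 * 0.97029573 / 2 = 75946.52 m/pixel

75946.52 m/pixel


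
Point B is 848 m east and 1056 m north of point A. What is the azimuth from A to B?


az = atan2(848, 1056) = 38.8 deg
adjusted to 0-360: 38.8 degrees

38.8 degrees


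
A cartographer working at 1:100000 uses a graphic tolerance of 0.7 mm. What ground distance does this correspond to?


ground = 0.7 mm * 100000 / 1000 = 70.0 m

70.0 m


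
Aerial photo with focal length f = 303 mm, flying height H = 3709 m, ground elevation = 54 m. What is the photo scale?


scale = f / (H - h) = 303 mm / 3655 m = 303 / 3655000 = 1:12063

1:12063


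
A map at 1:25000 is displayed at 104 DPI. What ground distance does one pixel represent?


pixel_cm = 2.54 / 104 ≈ 0.024423 cm
ground = pixel_cm * 25000 / 100 = 2.54 * 25000 / (104 * 100) = 63500 / 10400 ≈ 6.11 m

6.11 m


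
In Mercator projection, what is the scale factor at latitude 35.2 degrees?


SF = 1 / cos(35.2) = 1 / 0.817145 = 1.224

1.224


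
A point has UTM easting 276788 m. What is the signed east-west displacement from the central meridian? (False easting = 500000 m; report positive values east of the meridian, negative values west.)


displacement = 276788 - 500000 = -223212 m

-223212 m


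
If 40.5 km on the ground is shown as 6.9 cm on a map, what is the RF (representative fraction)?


ground = 40.5 km = 4050000 cm; RF denominator = ground / map = 4050000 / 6.9 ≈ 586957; RF = 1:586957

1:586957


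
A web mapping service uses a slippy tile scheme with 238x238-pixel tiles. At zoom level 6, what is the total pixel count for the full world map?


tiles per axis = 2^6 = 64
total tiles = 64^2 = 4096
pixels per axis = 64 * 238 = 15232
total pixels = 15232^2 = 232013824

232013824 pixels


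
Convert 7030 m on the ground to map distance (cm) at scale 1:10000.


map_cm = 7030 * 100 / 10000 = 70.3 cm

70.3 cm


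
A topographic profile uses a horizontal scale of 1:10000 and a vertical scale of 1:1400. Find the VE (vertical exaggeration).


VE = horizontal_scale / vertical_scale = 10000 / 1400 ≈ 7.1

7.1x


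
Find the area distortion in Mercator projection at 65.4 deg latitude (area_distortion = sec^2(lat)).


area_distortion = 1/cos^2(65.4) = 5.771

5.771


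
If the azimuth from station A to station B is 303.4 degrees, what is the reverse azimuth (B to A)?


back azimuth = (303.4 + 180) mod 360 = 123.4 degrees

123.4 degrees


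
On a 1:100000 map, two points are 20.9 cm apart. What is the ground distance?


ground = 20.9 cm * 100000 / 100 = 20900.0 m = 20.9 km

20.9 km


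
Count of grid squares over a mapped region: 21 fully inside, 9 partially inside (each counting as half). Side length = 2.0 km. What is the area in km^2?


effective squares = 21 + 9 * 0.5 = 25.5
area = 25.5 * 4.0 = 102.0 km^2

102.0 km^2


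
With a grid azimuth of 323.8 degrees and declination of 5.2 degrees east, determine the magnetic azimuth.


magnetic azimuth = grid azimuth - declination (east +ve)
mag_az = 323.8 - 5.2 = 318.6 degrees

318.6 degrees


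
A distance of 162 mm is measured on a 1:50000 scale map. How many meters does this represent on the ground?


ground = 162 mm * 50000 / 1000 = 8100.0 m

8100.0 m


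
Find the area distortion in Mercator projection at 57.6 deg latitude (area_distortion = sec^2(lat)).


area_distortion = 1/cos^2(57.6) = 3.483

3.483


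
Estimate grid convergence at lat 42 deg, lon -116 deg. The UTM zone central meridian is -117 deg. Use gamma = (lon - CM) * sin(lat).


gamma = (-116 - -117) * sin(42) = 1 * 0.669131 = 0.669 degrees

0.669 degrees


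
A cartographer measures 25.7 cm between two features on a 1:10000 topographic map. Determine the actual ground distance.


ground = 25.7 cm * 10000 / 100 = 2570.0 m = 2.57 km

2.57 km


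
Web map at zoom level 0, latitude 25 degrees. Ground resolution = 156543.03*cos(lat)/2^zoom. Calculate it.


res = 156543.03 * cos(25) / 2^0 = 156543.03 * 0.90630779 / 1 = 141876.17 m/pixel

141876.17 m/pixel


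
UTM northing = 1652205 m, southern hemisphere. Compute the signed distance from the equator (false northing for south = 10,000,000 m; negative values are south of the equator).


For southern: actual = 1652205 - 10000000 = -8347795 m

-8347795 m


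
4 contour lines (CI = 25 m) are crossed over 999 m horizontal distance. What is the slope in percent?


elevation change = 4 * 25 = 100 m
slope = 100 / 999 * 100 = 10.0%

10.0%


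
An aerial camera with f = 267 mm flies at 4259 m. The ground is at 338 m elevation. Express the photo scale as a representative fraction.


scale = f / (H - h) = 267 mm / 3921 m = 267 / 3921000 = 1:14685

1:14685


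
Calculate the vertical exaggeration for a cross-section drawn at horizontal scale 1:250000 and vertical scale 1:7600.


VE = horizontal_scale / vertical_scale = 250000 / 7600 ≈ 32.9

32.9x


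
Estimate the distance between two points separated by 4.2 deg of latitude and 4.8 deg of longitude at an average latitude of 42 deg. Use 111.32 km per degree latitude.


dlat_km = 4.2 * 111.32 = 467.544
dlon_km = 4.8 * 111.32 * cos(42) ≈ 397.089
dist = sqrt(467.544^2 + 397.089^2) ≈ 613.4 km

613.4 km


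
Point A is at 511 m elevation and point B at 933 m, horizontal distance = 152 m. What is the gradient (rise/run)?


gradient = (933 - 511) / 152 = 422 / 152 = 2.7763

2.7763


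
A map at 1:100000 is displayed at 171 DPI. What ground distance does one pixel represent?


pixel_cm = 2.54 / 171 ≈ 0.014854 cm
ground = pixel_cm * 100000 / 100 = 2.54 * 100000 / (171 * 100) = 254000 / 17100 ≈ 14.85 m

14.85 m


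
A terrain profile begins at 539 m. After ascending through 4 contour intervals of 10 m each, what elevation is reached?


elevation = 539 + 4 * 10 = 579 m

579 m


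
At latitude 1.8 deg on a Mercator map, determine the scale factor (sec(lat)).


SF = 1 / cos(1.8) = 1 / 0.999507 = 1.0

1.0


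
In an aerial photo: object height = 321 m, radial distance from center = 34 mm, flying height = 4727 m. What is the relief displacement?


d = h * r / H = 321 * 34 / 4727 = 2.31 mm

2.31 mm


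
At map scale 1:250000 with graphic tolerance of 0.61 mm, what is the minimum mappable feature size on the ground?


ground = 0.61 mm * 250000 / 1000 = 152.5 m

152.5 m


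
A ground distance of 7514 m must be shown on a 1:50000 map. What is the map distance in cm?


map_cm = 7514 * 100 / 50000 = 15.028 cm ≈ 15.03 cm

15.03 cm


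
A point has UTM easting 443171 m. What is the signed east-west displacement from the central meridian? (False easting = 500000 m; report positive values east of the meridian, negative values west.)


displacement = 443171 - 500000 = -56829 m

-56829 m


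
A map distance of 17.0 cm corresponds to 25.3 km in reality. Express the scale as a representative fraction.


ground = 25.3 km = 2530000 cm; RF denominator = ground / map = 2530000 / 17.0 ≈ 148824; RF = 1:148824

1:148824


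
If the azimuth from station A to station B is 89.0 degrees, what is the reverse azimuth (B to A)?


back azimuth = (89.0 + 180) mod 360 = 269.0 degrees

269.0 degrees


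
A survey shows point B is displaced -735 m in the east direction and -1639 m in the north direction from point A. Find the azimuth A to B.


az = atan2(-735, -1639) = -155.8 deg
adjusted to 0-360: 204.2 degrees

204.2 degrees


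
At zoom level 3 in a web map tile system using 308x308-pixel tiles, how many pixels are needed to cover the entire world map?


tiles per axis = 2^3 = 8
total tiles = 8^2 = 64
pixels per axis = 8 * 308 = 2464
total pixels = 2464^2 = 6071296

6071296 pixels


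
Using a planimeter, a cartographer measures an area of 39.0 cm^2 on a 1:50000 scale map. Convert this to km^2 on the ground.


ground_area = 39.0 * (50000/100)^2 = 9750000.0 m^2 = 9.75 km^2

9.75 km^2


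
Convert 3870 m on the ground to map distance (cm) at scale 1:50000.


map_cm = 3870 * 100 / 50000 = 7.74 cm

7.74 cm


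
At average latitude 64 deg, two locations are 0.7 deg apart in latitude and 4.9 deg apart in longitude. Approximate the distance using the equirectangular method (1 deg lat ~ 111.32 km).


dlat_km = 0.7 * 111.32 = 77.924
dlon_km = 4.9 * 111.32 * cos(64) ≈ 239.117
dist = sqrt(77.924^2 + 239.117^2) ≈ 251.5 km

251.5 km


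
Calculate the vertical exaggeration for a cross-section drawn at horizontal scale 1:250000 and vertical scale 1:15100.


VE = horizontal_scale / vertical_scale = 250000 / 15100 ≈ 16.6

16.6x


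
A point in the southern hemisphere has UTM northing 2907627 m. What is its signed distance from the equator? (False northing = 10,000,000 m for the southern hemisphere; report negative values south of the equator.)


For southern: actual = 2907627 - 10000000 = -7092373 m

-7092373 m


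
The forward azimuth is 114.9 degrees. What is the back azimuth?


back azimuth = (114.9 + 180) mod 360 = 294.9 degrees

294.9 degrees


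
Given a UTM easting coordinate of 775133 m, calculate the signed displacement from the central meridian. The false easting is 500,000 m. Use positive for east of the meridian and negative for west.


displacement = 775133 - 500000 = 275133 m

275133 m


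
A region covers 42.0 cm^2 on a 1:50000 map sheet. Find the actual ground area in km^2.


ground_area = 42.0 * (50000/100)^2 = 10500000.0 m^2 = 10.5 km^2

10.5 km^2


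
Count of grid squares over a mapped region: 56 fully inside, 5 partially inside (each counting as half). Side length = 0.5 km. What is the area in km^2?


effective squares = 56 + 5 * 0.5 = 58.5
area = 58.5 * 0.25 = 14.625 km^2

14.625 km^2


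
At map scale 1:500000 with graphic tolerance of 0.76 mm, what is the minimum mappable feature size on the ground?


ground = 0.76 mm * 500000 / 1000 = 380.0 m

380.0 m


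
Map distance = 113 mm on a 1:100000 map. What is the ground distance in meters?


ground = 113 mm * 100000 / 1000 = 11300.0 m

11300.0 m


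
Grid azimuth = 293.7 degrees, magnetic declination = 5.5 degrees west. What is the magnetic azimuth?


magnetic azimuth = grid azimuth - declination (east +ve)
mag_az = 293.7 - -5.5 = 299.2 degrees

299.2 degrees


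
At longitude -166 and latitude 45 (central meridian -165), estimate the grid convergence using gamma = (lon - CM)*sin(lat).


gamma = (-166 - -165) * sin(45) = -1 * 0.707107 = -0.707 degrees

-0.707 degrees


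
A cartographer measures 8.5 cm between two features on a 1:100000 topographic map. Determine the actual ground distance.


ground = 8.5 cm * 100000 / 100 = 8500.0 m = 8.5 km

8.5 km


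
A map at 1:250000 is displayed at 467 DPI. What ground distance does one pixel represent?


pixel_cm = 2.54 / 467 ≈ 0.005439 cm
ground = pixel_cm * 250000 / 100 = 2.54 * 250000 / (467 * 100) = 635000 / 46700 ≈ 13.6 m

13.6 m


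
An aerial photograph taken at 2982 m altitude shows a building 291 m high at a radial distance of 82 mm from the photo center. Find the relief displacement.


d = h * r / H = 291 * 82 / 2982 = 8.0 mm

8.0 mm


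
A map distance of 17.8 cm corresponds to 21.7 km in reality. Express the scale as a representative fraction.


ground = 21.7 km = 2170000 cm; RF denominator = ground / map = 2170000 / 17.8 ≈ 121910; RF = 1:121910

1:121910


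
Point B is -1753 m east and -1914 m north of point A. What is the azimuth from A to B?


az = atan2(-1753, -1914) = -137.5 deg
adjusted to 0-360: 222.5 degrees

222.5 degrees


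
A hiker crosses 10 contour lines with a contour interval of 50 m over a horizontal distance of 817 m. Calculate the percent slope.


elevation change = 10 * 50 = 500 m
slope = 500 / 817 * 100 = 61.2%

61.2%


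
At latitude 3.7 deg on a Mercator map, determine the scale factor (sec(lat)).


SF = 1 / cos(3.7) = 1 / 0.997916 = 1.002

1.002


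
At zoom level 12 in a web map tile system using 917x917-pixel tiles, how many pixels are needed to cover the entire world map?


tiles per axis = 2^12 = 4096
total tiles = 4096^2 = 16777216
pixels per axis = 4096 * 917 = 3756032
total pixels = 3756032^2 = 14107776385024

14107776385024 pixels


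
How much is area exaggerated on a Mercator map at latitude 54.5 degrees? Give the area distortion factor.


area_distortion = 1/cos^2(54.5) = 2.965

2.965


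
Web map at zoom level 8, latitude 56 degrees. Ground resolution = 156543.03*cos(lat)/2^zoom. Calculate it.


res = 156543.03 * cos(56) / 2^8 = 156543.03 * 0.5591929 / 256 = 341.94 m/pixel

341.94 m/pixel


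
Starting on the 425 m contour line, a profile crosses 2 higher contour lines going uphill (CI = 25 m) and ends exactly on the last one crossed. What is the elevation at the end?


elevation = 425 + 2 * 25 = 475 m

475 m


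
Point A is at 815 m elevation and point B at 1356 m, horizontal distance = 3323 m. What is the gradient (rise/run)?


gradient = (1356 - 815) / 3323 = 541 / 3323 = 0.1628

0.1628


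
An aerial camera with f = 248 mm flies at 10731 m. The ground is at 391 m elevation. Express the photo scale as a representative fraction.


scale = f / (H - h) = 248 mm / 10340 m = 248 / 10340000 = 1:41694

1:41694


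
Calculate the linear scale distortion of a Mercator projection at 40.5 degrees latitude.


SF = 1 / cos(40.5) = 1 / 0.760406 = 1.315

1.315


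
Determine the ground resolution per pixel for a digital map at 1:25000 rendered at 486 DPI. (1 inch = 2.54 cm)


pixel_cm = 2.54 / 486 ≈ 0.005226 cm
ground = pixel_cm * 25000 / 100 = 2.54 * 25000 / (486 * 100) = 63500 / 48600 ≈ 1.31 m

1.31 m


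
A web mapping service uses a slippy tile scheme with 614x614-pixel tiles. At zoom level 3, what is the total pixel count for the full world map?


tiles per axis = 2^3 = 8
total tiles = 8^2 = 64
pixels per axis = 8 * 614 = 4912
total pixels = 4912^2 = 24127744

24127744 pixels


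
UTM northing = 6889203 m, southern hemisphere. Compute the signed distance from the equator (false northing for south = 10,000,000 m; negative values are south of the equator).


For southern: actual = 6889203 - 10000000 = -3110797 m

-3110797 m


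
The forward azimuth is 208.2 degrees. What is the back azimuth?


back azimuth = (208.2 + 180) mod 360 = 28.2 degrees

28.2 degrees


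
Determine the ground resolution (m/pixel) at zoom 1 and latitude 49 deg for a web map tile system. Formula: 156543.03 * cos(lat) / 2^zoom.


res = 156543.03 * cos(49) / 2^1 = 156543.03 * 0.65605903 / 2 = 51350.73 m/pixel

51350.73 m/pixel


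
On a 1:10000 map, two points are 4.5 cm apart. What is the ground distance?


ground = 4.5 cm * 10000 / 100 = 450.0 m

450.0 m


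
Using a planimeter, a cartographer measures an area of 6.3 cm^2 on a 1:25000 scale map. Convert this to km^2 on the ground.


ground_area = 6.3 * (25000/100)^2 = 393750.0 m^2 = 0.39375 km^2 ≈ 0.394 km^2

0.394 km^2


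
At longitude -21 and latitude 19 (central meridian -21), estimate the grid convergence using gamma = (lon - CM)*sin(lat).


gamma = (-21 - -21) * sin(19) = 0 * 0.325568 = 0.0 degrees

0.0 degrees


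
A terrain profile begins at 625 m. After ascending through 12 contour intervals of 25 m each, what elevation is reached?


elevation = 625 + 12 * 25 = 925 m

925 m


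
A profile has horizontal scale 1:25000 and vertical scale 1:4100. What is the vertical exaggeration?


VE = horizontal_scale / vertical_scale = 25000 / 4100 ≈ 6.1

6.1x


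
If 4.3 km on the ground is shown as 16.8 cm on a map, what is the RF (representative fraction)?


ground = 4.3 km = 430000 cm; RF denominator = ground / map = 430000 / 16.8 ≈ 25595; RF = 1:25595

1:25595
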